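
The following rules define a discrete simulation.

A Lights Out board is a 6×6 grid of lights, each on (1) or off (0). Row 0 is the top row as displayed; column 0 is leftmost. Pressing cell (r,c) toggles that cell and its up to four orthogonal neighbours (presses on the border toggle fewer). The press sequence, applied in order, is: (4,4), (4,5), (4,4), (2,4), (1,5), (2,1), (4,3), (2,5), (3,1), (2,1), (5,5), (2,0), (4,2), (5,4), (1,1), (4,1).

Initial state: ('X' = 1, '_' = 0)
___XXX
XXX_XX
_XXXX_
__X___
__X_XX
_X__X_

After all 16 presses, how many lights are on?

gen 0: ___XXX
XXX_XX
_XXXX_
__X___
__X_XX
_X__X_
gen 1: ___XXX
XXX_XX
_XXXX_
__X_X_
__XX__
_X____
gen 2: ___XXX
XXX_XX
_XXXX_
__X_XX
__XXXX
_X___X
gen 3: ___XXX
XXX_XX
_XXXX_
__X__X
__X___
_X__XX
gen 4: ___XXX
XXX__X
_XX__X
__X_XX
__X___
_X__XX
gen 5: ___XX_
XXX_X_
_XX___
__X_XX
__X___
_X__XX
gen 6: ___XX_
X_X_X_
X_____
_XX_XX
__X___
_X__XX
gen 7: ___XX_
X_X_X_
X_____
_XXXXX
___XX_
_X_XXX
gen 8: ___XX_
X_X_XX
X___XX
_XXXX_
___XX_
_X_XXX
gen 9: ___XX_
X_X_XX
XX__XX
X__XX_
_X_XX_
_X_XXX
gen 10: ___XX_
XXX_XX
__X_XX
XX_XX_
_X_XX_
_X_XXX
gen 11: ___XX_
XXX_XX
__X_XX
XX_XX_
_X_XXX
_X_X__
gen 12: ___XX_
_XX_XX
XXX_XX
_X_XX_
_X_XXX
_X_X__
gen 13: ___XX_
_XX_XX
XXX_XX
_XXXX_
__X_XX
_XXX__
gen 14: ___XX_
_XX_XX
XXX_XX
_XXXX_
__X__X
_XX_XX
gen 15: _X_XX_
X___XX
X_X_XX
_XXXX_
__X__X
_XX_XX
gen 16: _X_XX_
X___XX
X_X_XX
__XXX_
XX___X
__X_XX

19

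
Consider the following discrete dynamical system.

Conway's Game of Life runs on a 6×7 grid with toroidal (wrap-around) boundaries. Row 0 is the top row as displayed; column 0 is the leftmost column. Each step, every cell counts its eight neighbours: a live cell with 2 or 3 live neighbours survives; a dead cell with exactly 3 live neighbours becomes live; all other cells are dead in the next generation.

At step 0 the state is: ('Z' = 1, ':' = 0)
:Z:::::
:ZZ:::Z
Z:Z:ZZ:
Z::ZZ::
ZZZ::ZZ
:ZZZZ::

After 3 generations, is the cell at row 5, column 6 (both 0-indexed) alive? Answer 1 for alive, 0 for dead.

0

gen 0: :Z:::::
:ZZ:::Z
Z:Z:ZZ:
Z::ZZ::
ZZZ::ZZ
:ZZZZ::
gen 1: :::::::
::ZZ:ZZ
Z:Z:ZZ:
:::::::
:::::ZZ
:::ZZZZ
gen 2: ::Z::::
:ZZZ:ZZ
:ZZ:ZZ:
::::Z::
::::::Z
::::Z:Z
gen 3: ZZZ:Z:Z
Z::::ZZ
ZZ::::Z
:::ZZ::
:::::::
:::::Z:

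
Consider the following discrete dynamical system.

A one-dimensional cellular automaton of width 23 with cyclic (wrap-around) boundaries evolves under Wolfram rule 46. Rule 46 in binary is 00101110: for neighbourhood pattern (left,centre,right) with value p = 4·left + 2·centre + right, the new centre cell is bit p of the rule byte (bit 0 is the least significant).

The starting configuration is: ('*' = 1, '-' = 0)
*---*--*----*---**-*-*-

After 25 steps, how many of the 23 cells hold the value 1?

10

0) *---*--*----*---**-*-*-
1) *--**-**---**--**-*****
2) --**-**---**--**-**----
3) -**-**---**--**-**-----
4) **-**---**--**-**------
5) *-**---**--**-**------*
6) -**---**--**-**------**
7) **---**--**-**------**-
8) *---**--**-**------**-*
9) ---**--**-**------**-**
10) --**--**-**------**-**-
11) -**--**-**------**-**--
12) **--**-**------**-**---
13) *--**-**------**-**---*
14) --**-**------**-**---**
15) -**-**------**-**---**-
16) **-**------**-**---**--
17) *-**------**-**---**--*
18) -**------**-**---**--**
19) **------**-**---**--**-
20) *------**-**---**--**-*
21) ------**-**---**--**-**
22) -----**-**---**--**-**-
23) ----**-**---**--**-**--
24) ---**-**---**--**-**---
25) --**-**---**--**-**----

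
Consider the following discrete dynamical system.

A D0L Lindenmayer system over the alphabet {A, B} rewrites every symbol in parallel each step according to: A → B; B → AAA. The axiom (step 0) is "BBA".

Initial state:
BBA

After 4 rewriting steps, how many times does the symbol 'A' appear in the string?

9

gen 0: BBA
gen 1: AAAAAAB
gen 2: BBBBBBAAA
gen 3: AAAAAAAAAAAAAAAAAABBB
gen 4: BBBBBBBBBBBBBBBBBBAAAAAAAAA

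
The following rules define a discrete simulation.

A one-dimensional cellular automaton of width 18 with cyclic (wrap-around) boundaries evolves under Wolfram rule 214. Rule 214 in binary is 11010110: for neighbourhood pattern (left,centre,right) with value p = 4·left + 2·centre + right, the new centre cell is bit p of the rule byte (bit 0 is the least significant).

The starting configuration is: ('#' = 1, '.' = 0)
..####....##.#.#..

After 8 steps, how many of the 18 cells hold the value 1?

step 0: ..####....##.#.#..
step 1: .#.####..#.#.#.##.
step 2: ##..######.#.#..##
step 3: ####.#####.#.###.#
step 4: ####..####.#..##..
step 5: .#####.###.###.###
step 6: ..####..##..##..##
step 7: ##.#####.###.###.#
step 8: ##..####..##..##..

10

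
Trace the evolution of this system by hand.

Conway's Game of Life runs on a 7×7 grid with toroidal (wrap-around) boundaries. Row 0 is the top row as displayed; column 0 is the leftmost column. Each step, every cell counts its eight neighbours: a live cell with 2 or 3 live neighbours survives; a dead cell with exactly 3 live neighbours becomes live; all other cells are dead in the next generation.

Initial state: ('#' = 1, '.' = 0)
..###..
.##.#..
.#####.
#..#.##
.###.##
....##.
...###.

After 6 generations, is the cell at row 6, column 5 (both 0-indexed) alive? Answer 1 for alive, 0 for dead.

0

k=0  ..###..
.##.#..
.#####.
#..#.##
.###.##
....##.
...###.
k=1  .#.....
.......
.......
.......
.###...
.......
..#....
k=2  .......
.......
.......
..#....
..#....
.#.#...
.......
k=3  .......
.......
.......
.......
.###...
..#....
.......
k=4  .......
.......
.......
..#....
.###...
.###...
.......
k=5  .......
.......
.......
.###...
.......
.#.#...
..#....
k=6  .......
.......
..#....
..#....
.#.#...
..#....
..#....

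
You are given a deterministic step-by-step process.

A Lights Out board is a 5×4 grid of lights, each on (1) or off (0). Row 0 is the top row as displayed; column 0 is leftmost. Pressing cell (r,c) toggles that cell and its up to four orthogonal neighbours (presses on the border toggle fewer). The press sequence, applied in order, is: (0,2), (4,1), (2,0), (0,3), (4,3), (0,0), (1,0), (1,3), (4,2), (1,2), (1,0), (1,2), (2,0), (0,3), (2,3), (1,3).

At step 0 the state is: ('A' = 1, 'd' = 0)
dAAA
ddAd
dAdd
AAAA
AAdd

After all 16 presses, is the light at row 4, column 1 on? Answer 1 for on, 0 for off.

1

0) dAAA
ddAd
dAdd
AAAA
AAdd
1) dddd
dddd
dAdd
AAAA
AAdd
2) dddd
dddd
dAdd
AdAA
ddAd
3) dddd
Addd
Addd
ddAA
ddAd
4) ddAA
AddA
Addd
ddAA
ddAd
5) ddAA
AddA
Addd
ddAd
dddA
6) AAAA
dddA
Addd
ddAd
dddA
7) dAAA
AAdA
dddd
ddAd
dddA
8) dAAd
AAAd
dddA
ddAd
dddA
9) dAAd
AAAd
dddA
dddd
dAAd
10) dAdd
AddA
ddAA
dddd
dAAd
11) AAdd
dAdA
AdAA
dddd
dAAd
12) AAAd
ddAd
AddA
dddd
dAAd
13) AAAd
AdAd
dAdA
Addd
dAAd
14) AAdA
AdAA
dAdA
Addd
dAAd
15) AAdA
AdAd
dAAd
AddA
dAAd
16) AAdd
AddA
dAAA
AddA
dAAd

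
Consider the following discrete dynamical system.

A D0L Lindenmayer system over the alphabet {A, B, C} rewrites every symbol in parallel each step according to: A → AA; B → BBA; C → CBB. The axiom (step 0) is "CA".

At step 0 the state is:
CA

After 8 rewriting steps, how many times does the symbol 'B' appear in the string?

510

t=0: CA
t=1: CBBAA
t=2: CBBBBABBAAAAA
t=3: CBBBBABBABBABBAAABBABBAAAAAAAAAAA
t=4: CBBBBABBABBABBAAABBABBAAABBABBAAABBABBAAAAAAABBABBAAABBABBAAAAAAAAAAAAAAAAAAAAAAA
t=5: CBBBBABBABBABBAAABBABBAAABBABBAAABBABBAAAAAAABBABBAAABBABB…ABBAAABBABBAAAAAAAAAAAAAAAAAAAAAAAAAAAAAAAAAAAAAAAAAAAAAAA  (len 193)
t=6: CBBBBABBABBABBAAABBABBAAABBABBAAABBABBAAAAAAABBABBAAABBABB…AAAAAAAAAAAAAAAAAAAAAAAAAAAAAAAAAAAAAAAAAAAAAAAAAAAAAAAAAA  (len 449)
t=7: CBBBBABBABBABBAAABBABBAAABBABBAAABBABBAAAAAAABBABBAAABBABB…AAAAAAAAAAAAAAAAAAAAAAAAAAAAAAAAAAAAAAAAAAAAAAAAAAAAAAAAAA  (len 1025)
t=8: CBBBBABBABBABBAAABBABBAAABBABBAAABBABBAAAAAAABBABBAAABBABB…AAAAAAAAAAAAAAAAAAAAAAAAAAAAAAAAAAAAAAAAAAAAAAAAAAAAAAAAAA  (len 2305)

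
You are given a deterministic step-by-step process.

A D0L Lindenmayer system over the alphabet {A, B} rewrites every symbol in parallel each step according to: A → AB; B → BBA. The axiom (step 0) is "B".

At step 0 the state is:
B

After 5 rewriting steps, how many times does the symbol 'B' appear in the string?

step 0: B
step 1: BBA
step 2: BBABBAAB
step 3: BBABBAABBBABBAABABBBA
step 4: BBABBAABBBABBAABABBBABBABBAABBBABBAABABBBAABBBABBABBAAB
step 5: BBABBAABBBABBAABABBBABBABBAABBBABBAABABBBAABBBABBABBAABBBA…ABBAABABBBAABBBABBABBAABABBBABBABBAABBBABBAABBBABBAABABBBA  (len 144)

89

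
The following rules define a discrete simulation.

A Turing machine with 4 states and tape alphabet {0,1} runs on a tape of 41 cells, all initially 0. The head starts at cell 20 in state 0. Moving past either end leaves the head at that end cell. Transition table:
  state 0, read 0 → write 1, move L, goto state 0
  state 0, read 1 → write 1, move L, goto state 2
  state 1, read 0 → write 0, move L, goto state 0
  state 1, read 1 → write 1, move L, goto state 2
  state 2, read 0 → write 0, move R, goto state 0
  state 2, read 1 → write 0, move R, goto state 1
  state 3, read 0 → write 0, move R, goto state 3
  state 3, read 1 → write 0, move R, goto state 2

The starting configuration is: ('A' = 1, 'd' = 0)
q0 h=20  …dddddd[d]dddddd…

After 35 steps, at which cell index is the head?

1

gen 0: q0 h=20  …dddddd[d]dddddd…
gen 1: q0 h=19  …dddddd[d]Addddd…
gen 2: q0 h=18  …dddddd[d]AAdddd…
gen 3: q0 h=17  …dddddd[d]AAAddd…
gen 4: q0 h=16  …dddddd[d]AAAAdd…
gen 5: q0 h=15  …dddddd[d]AAAAAd…
gen 6: q0 h=14  …dddddd[d]AAAAAA…
gen 7: q0 h=13  …dddddd[d]AAAAAA…
gen 8: q0 h=12  …dddddd[d]AAAAAA…
gen 9: q0 h=11  …dddddd[d]AAAAAA…
gen 10: q0 h=10  …dddddd[d]AAAAAA…
gen 11: q0 h= 9  …dddddd[d]AAAAAA…
gen 12: q0 h= 8  …dddddd[d]AAAAAA…
gen 13: q0 h= 7  …dddddd[d]AAAAAA…
gen 14: q0 h= 6  |dddddd[d]AAAAAA…
gen 15: q0 h= 5  |ddddd[d]AAAAAA…
gen 16: q0 h= 4  |dddd[d]AAAAAA…
gen 17: q0 h= 3  |ddd[d]AAAAAA…
gen 18: q0 h= 2  |dd[d]AAAAAA…
gen 19: q0 h= 1  |d[d]AAAAAA…
gen 20: q0 h= 0  |[d]AAAAAA…
gen 21: q0 h= 0  |[A]AAAAAA…
gen 22: q2 h= 0  |[A]AAAAAA…
gen 23: q1 h= 1  |d[A]AAAAAA…
gen 24: q2 h= 0  |[d]AAAAAA…
gen 25: q0 h= 1  |d[A]AAAAAA…
gen 26: q2 h= 0  |[d]AAAAAA…
gen 27: q0 h= 1  |d[A]AAAAAA…
gen 28: q2 h= 0  |[d]AAAAAA…
gen 29: q0 h= 1  |d[A]AAAAAA…
gen 30: q2 h= 0  |[d]AAAAAA…
gen 31: q0 h= 1  |d[A]AAAAAA…
gen 32: q2 h= 0  |[d]AAAAAA…
gen 33: q0 h= 1  |d[A]AAAAAA…
gen 34: q2 h= 0  |[d]AAAAAA…
gen 35: q0 h= 1  |d[A]AAAAAA…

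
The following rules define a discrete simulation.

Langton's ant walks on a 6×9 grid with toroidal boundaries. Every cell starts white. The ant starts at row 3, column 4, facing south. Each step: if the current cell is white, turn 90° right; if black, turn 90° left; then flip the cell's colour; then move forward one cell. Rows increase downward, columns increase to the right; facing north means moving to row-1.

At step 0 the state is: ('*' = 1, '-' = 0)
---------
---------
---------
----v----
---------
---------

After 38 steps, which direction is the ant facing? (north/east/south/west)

gen 0: ---------
---------
---------
----v----
---------
---------
gen 1: ---------
---------
---------
---<*----
---------
---------
gen 2: ---------
---------
---^-----
---**----
---------
---------
gen 3: ---------
---------
---*>----
---**----
---------
---------
gen 4: ---------
---------
---**----
---*v----
---------
---------
gen 5: ---------
---------
---**----
---*->---
---------
---------
gen 6: ---------
---------
---**----
---*-*---
-----v---
---------
gen 7: ---------
---------
---**----
---*-*---
----<*---
---------
gen 8: ---------
---------
---**----
---*^*---
----**---
---------
gen 9: ---------
---------
---**----
---**>---
----**---
---------
gen 10: ---------
---------
---**^---
---**----
----**---
---------
gen 11: ---------
---------
---***>--
---**----
----**---
---------
gen 12: ---------
---------
---****--
---**-v--
----**---
---------
gen 13: ---------
---------
---****--
---**<*--
----**---
---------
gen 14: ---------
---------
---**^*--
---****--
----**---
---------
gen 15: ---------
---------
---*<-*--
---****--
----**---
---------
gen 16: ---------
---------
---*--*--
---*v**--
----**---
---------
gen 17: ---------
---------
---*--*--
---*->*--
----**---
---------
gen 18: ---------
---------
---*-^*--
---*--*--
----**---
---------
gen 19: ---------
---------
---*-*>--
---*--*--
----**---
---------
gen 20: ---------
------^--
---*-*---
---*--*--
----**---
---------
gen 21: ---------
------*>-
---*-*---
---*--*--
----**---
---------
gen 22: ---------
------**-
---*-*-v-
---*--*--
----**---
---------
gen 23: ---------
------**-
---*-*<*-
---*--*--
----**---
---------
gen 24: ---------
------^*-
---*-***-
---*--*--
----**---
---------
gen 25: ---------
-----<-*-
---*-***-
---*--*--
----**---
---------
gen 26: -----^---
-----*-*-
---*-***-
---*--*--
----**---
---------
gen 27: -----*>--
-----*-*-
---*-***-
---*--*--
----**---
---------
gen 28: -----**--
-----*v*-
---*-***-
---*--*--
----**---
---------
gen 29: -----**--
-----<**-
---*-***-
---*--*--
----**---
---------
gen 30: -----**--
------**-
---*-v**-
---*--*--
----**---
---------
gen 31: -----**--
------**-
---*-->*-
---*--*--
----**---
---------
gen 32: -----**--
------^*-
---*---*-
---*--*--
----**---
---------
gen 33: -----**--
-----<-*-
---*---*-
---*--*--
----**---
---------
gen 34: -----^*--
-----*-*-
---*---*-
---*--*--
----**---
---------
gen 35: ----<-*--
-----*-*-
---*---*-
---*--*--
----**---
---------
gen 36: ----*-*--
-----*-*-
---*---*-
---*--*--
----**---
----^----
gen 37: ----*-*--
-----*-*-
---*---*-
---*--*--
----**---
----*>---
gen 38: ----*v*--
-----*-*-
---*---*-
---*--*--
----**---
----**---

south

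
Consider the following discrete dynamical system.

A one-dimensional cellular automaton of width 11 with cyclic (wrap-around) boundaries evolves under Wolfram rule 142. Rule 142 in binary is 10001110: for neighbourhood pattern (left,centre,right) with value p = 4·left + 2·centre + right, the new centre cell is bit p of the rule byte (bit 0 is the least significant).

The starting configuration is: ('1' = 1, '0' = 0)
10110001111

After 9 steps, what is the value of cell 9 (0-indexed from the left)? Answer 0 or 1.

1

k=0  10110001111
k=1  00100011111
k=2  01100111110
k=3  11001111100
k=4  10011111001
k=5  00111110011
k=6  01111100110
k=7  11111001100
k=8  11110011001
k=9  11100110011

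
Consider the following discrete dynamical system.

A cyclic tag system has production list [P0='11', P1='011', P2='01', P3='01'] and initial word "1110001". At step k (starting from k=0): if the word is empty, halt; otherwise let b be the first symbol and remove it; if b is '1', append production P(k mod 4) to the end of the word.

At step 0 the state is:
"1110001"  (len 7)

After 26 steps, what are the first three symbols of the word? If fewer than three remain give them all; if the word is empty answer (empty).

101

step 0: "1110001"  (len 7)
step 1: "11000111"  (len 8)
step 2: "1000111011"  (len 10)
step 3: "00011101101"  (len 11)
step 4: "0011101101"  (len 10)
step 5: "011101101"  (len 9)
step 6: "11101101"  (len 8)
step 7: "110110101"  (len 9)
step 8: "1011010101"  (len 10)
step 9: "01101010111"  (len 11)
step 10: "1101010111"  (len 10)
step 11: "10101011101"  (len 11)
step 12: "010101110101"  (len 12)
step 13: "10101110101"  (len 11)
step 14: "0101110101011"  (len 13)
step 15: "101110101011"  (len 12)
step 16: "0111010101101"  (len 13)
step 17: "111010101101"  (len 12)
step 18: "11010101101011"  (len 14)
step 19: "101010110101101"  (len 15)
step 20: "0101011010110101"  (len 16)
step 21: "101011010110101"  (len 15)
step 22: "01011010110101011"  (len 17)
step 23: "1011010110101011"  (len 16)
step 24: "01101011010101101"  (len 17)
step 25: "1101011010101101"  (len 16)
step 26: "101011010101101011"  (len 18)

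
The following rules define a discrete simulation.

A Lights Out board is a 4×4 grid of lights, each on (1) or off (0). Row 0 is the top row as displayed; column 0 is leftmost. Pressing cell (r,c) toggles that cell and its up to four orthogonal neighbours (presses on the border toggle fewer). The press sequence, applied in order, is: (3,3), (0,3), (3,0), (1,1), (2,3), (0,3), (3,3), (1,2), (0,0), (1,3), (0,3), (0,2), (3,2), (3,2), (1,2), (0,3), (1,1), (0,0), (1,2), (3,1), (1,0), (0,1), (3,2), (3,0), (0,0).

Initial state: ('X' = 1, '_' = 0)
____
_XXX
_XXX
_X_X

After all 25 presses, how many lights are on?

8

[0] ____
_XXX
_XXX
_X_X
[1] ____
_XXX
_XX_
_XX_
[2] __XX
_XX_
_XX_
_XX_
[3] __XX
_XX_
XXX_
X_X_
[4] _XXX
X___
X_X_
X_X_
[5] _XXX
X__X
X__X
X_XX
[6] _X__
X___
X__X
X_XX
[7] _X__
X___
X___
X___
[8] _XX_
XXXX
X_X_
X___
[9] X_X_
_XXX
X_X_
X___
[10] X_XX
_X__
X_XX
X___
[11] X___
_X_X
X_XX
X___
[12] XXXX
_XXX
X_XX
X___
[13] XXXX
_XXX
X__X
XXXX
[14] XXXX
_XXX
X_XX
X___
[15] XX_X
____
X__X
X___
[16] XXX_
___X
X__X
X___
[17] X_X_
XXXX
XX_X
X___
[18] _XX_
_XXX
XX_X
X___
[19] _X__
____
XXXX
X___
[20] _X__
____
X_XX
_XX_
[21] XX__
XX__
__XX
_XX_
[22] __X_
X___
__XX
_XX_
[23] __X_
X___
___X
___X
[24] __X_
X___
X__X
XX_X
[25] XXX_
____
X__X
XX_X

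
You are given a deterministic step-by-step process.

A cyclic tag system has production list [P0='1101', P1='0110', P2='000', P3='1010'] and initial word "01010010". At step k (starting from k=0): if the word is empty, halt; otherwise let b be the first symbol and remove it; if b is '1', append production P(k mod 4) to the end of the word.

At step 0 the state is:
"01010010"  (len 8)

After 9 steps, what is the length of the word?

k=0  "01010010"  (len 8)
k=1  "1010010"  (len 7)
k=2  "0100100110"  (len 10)
k=3  "100100110"  (len 9)
k=4  "001001101010"  (len 12)
k=5  "01001101010"  (len 11)
k=6  "1001101010"  (len 10)
k=7  "001101010000"  (len 12)
k=8  "01101010000"  (len 11)
k=9  "1101010000"  (len 10)

10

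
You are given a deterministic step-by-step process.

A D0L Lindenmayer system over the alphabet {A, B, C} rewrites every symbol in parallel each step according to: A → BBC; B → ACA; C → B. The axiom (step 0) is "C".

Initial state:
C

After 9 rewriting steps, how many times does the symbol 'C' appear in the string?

408

[0] C
[1] B
[2] ACA
[3] BBCBBBC
[4] ACAACABACAACAACAB
[5] BBCBBBCBBCBBBCACABBCBBBCBBCBBBCBBCBBBCACA
[6] ACAACABACAACAACABACAACABACAACAACABBBCBBBCACAACABACAACAACABACAACABACAACAACABACAACABACAACAACABBBCBBBC
[7] BBCBBBCBBCBBBCACABBCBBBCBBCBBBCBBCBBBCACABBCBBBCBBCBBBCACA…BBCBBBCBBCBBBCACABBCBBBCBBCBBBCBBCBBBCACAACAACABACAACAACAB  (len 239)
[8] ACAACABACAACAACABACAACABACAACAACABBBCBBBCACAACABACAACAACAB…ACAACAACABBBCBBBCBBCBBBCBBCBBBCACABBCBBBCBBCBBBCBBCBBBCACA  (len 577)
[9] BBCBBBCBBCBBBCACABBCBBBCBBCBBBCBBCBBBCACABBCBBBCBBCBBBCACA…ACAACABACAACAACABACAACABACAACAACABACAACABACAACAACABBBCBBBC  (len 1393)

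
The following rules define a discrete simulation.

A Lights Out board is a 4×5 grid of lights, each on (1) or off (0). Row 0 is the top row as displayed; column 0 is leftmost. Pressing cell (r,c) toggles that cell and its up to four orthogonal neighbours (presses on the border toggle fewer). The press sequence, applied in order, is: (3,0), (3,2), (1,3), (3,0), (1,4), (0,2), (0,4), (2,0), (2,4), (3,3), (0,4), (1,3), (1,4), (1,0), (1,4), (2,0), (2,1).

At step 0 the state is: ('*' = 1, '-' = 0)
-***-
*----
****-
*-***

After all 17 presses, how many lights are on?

11

0) -***-
*----
****-
*-***
1) -***-
*----
-***-
-****
2) -***-
*----
-*-*-
----*
3) -**--
*-***
-*---
----*
4) -**--
*-***
**---
**--*
5) -**-*
*-*--
**--*
**--*
6) ---**
*----
**--*
**--*
7) -----
*---*
**--*
**--*
8) -----
----*
----*
-*--*
9) -----
-----
---*-
-*---
10) -----
-----
-----
-****
11) ---**
----*
-----
-****
12) ----*
--**-
---*-
-****
13) -----
--*-*
---**
-****
14) *----
***-*
*--**
-****
15) *---*
****-
*--*-
-****
16) *---*
-***-
-*-*-
*****
17) *---*
--**-
*-**-
*-***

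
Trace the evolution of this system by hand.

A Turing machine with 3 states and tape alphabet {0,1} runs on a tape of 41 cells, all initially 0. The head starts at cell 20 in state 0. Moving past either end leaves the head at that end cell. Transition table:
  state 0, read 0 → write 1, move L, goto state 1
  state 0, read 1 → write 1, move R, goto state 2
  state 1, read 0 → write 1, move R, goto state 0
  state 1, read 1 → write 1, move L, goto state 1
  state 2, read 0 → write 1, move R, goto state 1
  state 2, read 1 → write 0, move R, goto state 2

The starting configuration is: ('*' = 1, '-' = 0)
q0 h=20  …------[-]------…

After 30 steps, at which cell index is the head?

k=0  q0 h=20  …------[-]------…
k=1  q1 h=19  …------[-]*-----…
k=2  q0 h=20  …-----*[*]------…
k=3  q2 h=21  …----**[-]------…
k=4  q1 h=22  …---***[-]------…
k=5  q0 h=23  …--****[-]------…
k=6  q1 h=22  …---***[*]*-----…
k=7  q1 h=21  …----**[*]**----…
k=8  q1 h=20  …-----*[*]***---…
k=9  q1 h=19  …------[*]****--…
k=10  q1 h=18  …------[-]*****-…
k=11  q0 h=19  …-----*[*]****--…
k=12  q2 h=20  …----**[*]***---…
k=13  q2 h=21  …---**-[*]**----…
k=14  q2 h=22  …--**--[*]*-----…
k=15  q2 h=23  …-**---[*]------…
k=16  q2 h=24  …**----[-]------…
k=17  q1 h=25  …*----*[-]------…
k=18  q0 h=26  …----**[-]------…
k=19  q1 h=25  …*----*[*]*-----…
k=20  q1 h=24  …**----[*]**----…
k=21  q1 h=23  …-**---[-]***---…
k=22  q0 h=24  …**---*[*]**----…
k=23  q2 h=25  …*---**[*]*-----…
k=24  q2 h=26  …---**-[*]------…
k=25  q2 h=27  …--**--[-]------…
k=26  q1 h=28  …-**--*[-]------…
k=27  q0 h=29  …**--**[-]------…
k=28  q1 h=28  …-**--*[*]*-----…
k=29  q1 h=27  …--**--[*]**----…
k=30  q1 h=26  …---**-[-]***---…

26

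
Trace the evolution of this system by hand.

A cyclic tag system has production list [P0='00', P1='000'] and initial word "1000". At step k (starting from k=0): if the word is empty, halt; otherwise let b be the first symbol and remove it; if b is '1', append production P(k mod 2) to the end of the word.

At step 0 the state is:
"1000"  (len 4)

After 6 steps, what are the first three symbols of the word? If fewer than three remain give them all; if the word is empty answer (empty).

(empty)

0) "1000"  (len 4)
1) "00000"  (len 5)
2) "0000"  (len 4)
3) "000"  (len 3)
4) "00"  (len 2)
5) "0"  (len 1)
6) (halted — word empty)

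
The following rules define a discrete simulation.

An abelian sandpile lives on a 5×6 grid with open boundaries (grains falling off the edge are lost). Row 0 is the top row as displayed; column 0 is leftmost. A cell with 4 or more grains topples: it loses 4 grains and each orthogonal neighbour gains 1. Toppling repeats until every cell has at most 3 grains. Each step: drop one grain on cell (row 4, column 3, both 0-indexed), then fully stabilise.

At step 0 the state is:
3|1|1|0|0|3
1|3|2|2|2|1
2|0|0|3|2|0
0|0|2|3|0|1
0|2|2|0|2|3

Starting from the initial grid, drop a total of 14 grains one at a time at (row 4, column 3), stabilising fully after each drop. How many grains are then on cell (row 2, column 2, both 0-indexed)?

0) 3|1|1|0|0|3
1|3|2|2|2|1
2|0|0|3|2|0
0|0|2|3|0|1
0|2|2|0|2|3
1) 3|1|1|0|0|3
1|3|2|2|2|1
2|0|0|3|2|0
0|0|2|3|0|1
0|2|2|1|2|3
2) 3|1|1|0|0|3
1|3|2|2|2|1
2|0|0|3|2|0
0|0|2|3|0|1
0|2|2|2|2|3
3) 3|1|1|0|0|3
1|3|2|2|2|1
2|0|0|3|2|0
0|0|2|3|0|1
0|2|2|3|2|3
4) 3|1|1|0|0|3
1|3|2|3|2|1
2|0|1|0|3|0
0|0|3|1|1|1
0|2|3|1|3|3
5) 3|1|1|0|0|3
1|3|2|3|2|1
2|0|1|0|3|0
0|0|3|1|1|1
0|2|3|2|3|3
6) 3|1|1|0|0|3
1|3|2|3|2|1
2|0|1|0|3|0
0|0|3|1|1|1
0|2|3|3|3|3
7) 3|1|1|0|0|3
1|3|2|3|2|1
2|0|2|0|3|0
0|1|0|3|2|2
0|3|1|2|1|0
8) 3|1|1|0|0|3
1|3|2|3|2|1
2|0|2|0|3|0
0|1|0|3|2|2
0|3|1|3|1|0
9) 3|1|1|0|0|3
1|3|2|3|2|1
2|0|2|1|3|0
0|1|1|0|3|2
0|3|2|1|2|0
10) 3|1|1|0|0|3
1|3|2|3|2|1
2|0|2|1|3|0
0|1|1|0|3|2
0|3|2|2|2|0
11) 3|1|1|0|0|3
1|3|2|3|2|1
2|0|2|1|3|0
0|1|1|0|3|2
0|3|2|3|2|0
12) 3|1|1|0|0|3
1|3|2|3|2|1
2|0|2|1|3|0
0|1|1|1|3|2
0|3|3|0|3|0
13) 3|1|1|0|0|3
1|3|2|3|2|1
2|0|2|1|3|0
0|1|1|1|3|2
0|3|3|1|3|0
14) 3|1|1|0|0|3
1|3|2|3|2|1
2|0|2|1|3|0
0|1|1|1|3|2
0|3|3|2|3|0

2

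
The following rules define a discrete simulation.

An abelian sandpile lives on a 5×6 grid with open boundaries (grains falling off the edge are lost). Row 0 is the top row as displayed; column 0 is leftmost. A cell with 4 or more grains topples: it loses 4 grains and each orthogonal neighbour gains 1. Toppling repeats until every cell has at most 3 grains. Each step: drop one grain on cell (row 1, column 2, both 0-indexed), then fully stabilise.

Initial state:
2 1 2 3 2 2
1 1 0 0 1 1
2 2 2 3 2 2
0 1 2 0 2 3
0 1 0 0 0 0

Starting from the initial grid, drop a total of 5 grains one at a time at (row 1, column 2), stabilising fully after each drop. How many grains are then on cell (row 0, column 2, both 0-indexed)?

3

[0] 2 1 2 3 2 2
1 1 0 0 1 1
2 2 2 3 2 2
0 1 2 0 2 3
0 1 0 0 0 0
[1] 2 1 2 3 2 2
1 1 1 0 1 1
2 2 2 3 2 2
0 1 2 0 2 3
0 1 0 0 0 0
[2] 2 1 2 3 2 2
1 1 2 0 1 1
2 2 2 3 2 2
0 1 2 0 2 3
0 1 0 0 0 0
[3] 2 1 2 3 2 2
1 1 3 0 1 1
2 2 2 3 2 2
0 1 2 0 2 3
0 1 0 0 0 0
[4] 2 1 3 3 2 2
1 2 0 1 1 1
2 2 3 3 2 2
0 1 2 0 2 3
0 1 0 0 0 0
[5] 2 1 3 3 2 2
1 2 1 1 1 1
2 2 3 3 2 2
0 1 2 0 2 3
0 1 0 0 0 0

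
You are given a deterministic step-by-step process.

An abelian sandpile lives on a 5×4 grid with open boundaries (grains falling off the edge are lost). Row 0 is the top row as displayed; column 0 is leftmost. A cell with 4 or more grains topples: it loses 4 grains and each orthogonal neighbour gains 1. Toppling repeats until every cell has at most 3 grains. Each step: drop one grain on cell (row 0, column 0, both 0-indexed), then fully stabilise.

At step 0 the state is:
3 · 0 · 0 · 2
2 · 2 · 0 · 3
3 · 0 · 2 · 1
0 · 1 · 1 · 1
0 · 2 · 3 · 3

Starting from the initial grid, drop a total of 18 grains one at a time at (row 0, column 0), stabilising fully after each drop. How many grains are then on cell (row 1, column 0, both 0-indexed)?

t=0: 3 · 0 · 0 · 2
2 · 2 · 0 · 3
3 · 0 · 2 · 1
0 · 1 · 1 · 1
0 · 2 · 3 · 3
t=1: 0 · 1 · 0 · 2
3 · 2 · 0 · 3
3 · 0 · 2 · 1
0 · 1 · 1 · 1
0 · 2 · 3 · 3
t=2: 1 · 1 · 0 · 2
3 · 2 · 0 · 3
3 · 0 · 2 · 1
0 · 1 · 1 · 1
0 · 2 · 3 · 3
t=3: 2 · 1 · 0 · 2
3 · 2 · 0 · 3
3 · 0 · 2 · 1
0 · 1 · 1 · 1
0 · 2 · 3 · 3
t=4: 3 · 1 · 0 · 2
3 · 2 · 0 · 3
3 · 0 · 2 · 1
0 · 1 · 1 · 1
0 · 2 · 3 · 3
t=5: 1 · 2 · 0 · 2
1 · 3 · 0 · 3
0 · 1 · 2 · 1
1 · 1 · 1 · 1
0 · 2 · 3 · 3
t=6: 2 · 2 · 0 · 2
1 · 3 · 0 · 3
0 · 1 · 2 · 1
1 · 1 · 1 · 1
0 · 2 · 3 · 3
t=7: 3 · 2 · 0 · 2
1 · 3 · 0 · 3
0 · 1 · 2 · 1
1 · 1 · 1 · 1
0 · 2 · 3 · 3
t=8: 0 · 3 · 0 · 2
2 · 3 · 0 · 3
0 · 1 · 2 · 1
1 · 1 · 1 · 1
0 · 2 · 3 · 3
t=9: 1 · 3 · 0 · 2
2 · 3 · 0 · 3
0 · 1 · 2 · 1
1 · 1 · 1 · 1
0 · 2 · 3 · 3
t=10: 2 · 3 · 0 · 2
2 · 3 · 0 · 3
0 · 1 · 2 · 1
1 · 1 · 1 · 1
0 · 2 · 3 · 3
t=11: 3 · 3 · 0 · 2
2 · 3 · 0 · 3
0 · 1 · 2 · 1
1 · 1 · 1 · 1
0 · 2 · 3 · 3
t=12: 2 · 1 · 1 · 2
0 · 1 · 1 · 3
1 · 2 · 2 · 1
1 · 1 · 1 · 1
0 · 2 · 3 · 3
t=13: 3 · 1 · 1 · 2
0 · 1 · 1 · 3
1 · 2 · 2 · 1
1 · 1 · 1 · 1
0 · 2 · 3 · 3
t=14: 0 · 2 · 1 · 2
1 · 1 · 1 · 3
1 · 2 · 2 · 1
1 · 1 · 1 · 1
0 · 2 · 3 · 3
t=15: 1 · 2 · 1 · 2
1 · 1 · 1 · 3
1 · 2 · 2 · 1
1 · 1 · 1 · 1
0 · 2 · 3 · 3
t=16: 2 · 2 · 1 · 2
1 · 1 · 1 · 3
1 · 2 · 2 · 1
1 · 1 · 1 · 1
0 · 2 · 3 · 3
t=17: 3 · 2 · 1 · 2
1 · 1 · 1 · 3
1 · 2 · 2 · 1
1 · 1 · 1 · 1
0 · 2 · 3 · 3
t=18: 0 · 3 · 1 · 2
2 · 1 · 1 · 3
1 · 2 · 2 · 1
1 · 1 · 1 · 1
0 · 2 · 3 · 3

2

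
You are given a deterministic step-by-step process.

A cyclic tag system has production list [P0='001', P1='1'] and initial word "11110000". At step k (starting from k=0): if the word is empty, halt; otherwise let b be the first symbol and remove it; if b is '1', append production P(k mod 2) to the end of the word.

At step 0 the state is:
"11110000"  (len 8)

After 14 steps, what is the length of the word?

[0] "11110000"  (len 8)
[1] "1110000001"  (len 10)
[2] "1100000011"  (len 10)
[3] "100000011001"  (len 12)
[4] "000000110011"  (len 12)
[5] "00000110011"  (len 11)
[6] "0000110011"  (len 10)
[7] "000110011"  (len 9)
[8] "00110011"  (len 8)
[9] "0110011"  (len 7)
[10] "110011"  (len 6)
[11] "10011001"  (len 8)
[12] "00110011"  (len 8)
[13] "0110011"  (len 7)
[14] "110011"  (len 6)

6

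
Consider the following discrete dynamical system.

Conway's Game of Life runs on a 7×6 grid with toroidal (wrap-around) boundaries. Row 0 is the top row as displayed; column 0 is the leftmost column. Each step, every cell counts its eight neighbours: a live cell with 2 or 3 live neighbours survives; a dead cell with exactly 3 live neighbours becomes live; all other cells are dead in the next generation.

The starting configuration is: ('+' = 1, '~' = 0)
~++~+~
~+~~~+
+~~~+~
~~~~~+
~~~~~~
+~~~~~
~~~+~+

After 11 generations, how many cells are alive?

0) ~++~+~
~+~~~+
+~~~+~
~~~~~+
~~~~~~
+~~~~~
~~~+~+
1) ~+++++
~+++++
+~~~+~
~~~~~+
~~~~~~
~~~~~~
++++++
2) ~~~~~~
~~~~~~
+++~~~
~~~~~+
~~~~~~
++++++
~~~~~~
3) ~~~~~~
~+~~~~
++~~~~
++~~~~
~+++~~
++++++
++++++
4) ~~~+++
++~~~~
~~+~~~
~~~~~~
~~~~~~
~~~~~~
~~~~~~
5) +~~~++
++++++
~+~~~~
~~~~~~
~~~~~~
~~~~~~
~~~~+~
6) ~~+~~~
~~++~~
~+~+++
~~~~~~
~~~~~~
~~~~~~
~~~~+~
7) ~~+~~~
~+~~~~
~~~++~
~~~~+~
~~~~~~
~~~~~~
~~~~~~
8) ~~~~~~
~~++~~
~~~++~
~~~++~
~~~~~~
~~~~~~
~~~~~~
9) ~~~~~~
~~+++~
~~~~~~
~~~++~
~~~~~~
~~~~~~
~~~~~~
10) ~~~+~~
~~~+~~
~~+~~~
~~~~~~
~~~~~~
~~~~~~
~~~~~~
11) ~~~~~~
~~++~~
~~~~~~
~~~~~~
~~~~~~
~~~~~~
~~~~~~

2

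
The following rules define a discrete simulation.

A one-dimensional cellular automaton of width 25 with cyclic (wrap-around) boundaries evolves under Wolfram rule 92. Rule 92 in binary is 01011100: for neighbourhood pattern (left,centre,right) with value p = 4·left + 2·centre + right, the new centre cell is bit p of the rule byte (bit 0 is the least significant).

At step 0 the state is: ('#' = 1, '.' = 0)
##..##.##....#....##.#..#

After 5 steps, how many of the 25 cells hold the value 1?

[0] ##..##.##....#....##.#..#
[1] .##.##.###...##...##.##.#
[2] .##.##.#.##..###..##.##.#
[3] .##.##.#.###.#.##.##.##.#
[4] .##.##.#.#.#.#.##.##.##.#
[5] .##.##.#.#.#.#.##.##.##.#

15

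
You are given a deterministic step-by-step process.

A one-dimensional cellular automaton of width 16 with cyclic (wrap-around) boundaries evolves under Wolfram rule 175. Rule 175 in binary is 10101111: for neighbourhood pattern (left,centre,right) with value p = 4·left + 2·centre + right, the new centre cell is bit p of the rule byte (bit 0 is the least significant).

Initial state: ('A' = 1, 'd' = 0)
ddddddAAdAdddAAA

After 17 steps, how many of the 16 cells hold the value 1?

step 0: ddddddAAdAdddAAA
step 1: dAAAAAAdAAdAAAAd
step 2: AAAAAAdAAdAAAAdd
step 3: AAAAAdAAdAAAAddA
step 4: AAAAdAAdAAAAddAA
step 5: AAAdAAdAAAAddAAA
step 6: AAdAAdAAAAddAAAA
step 7: AdAAdAAAAddAAAAA
step 8: dAAdAAAAddAAAAAA
step 9: AAdAAAAddAAAAAAd
step 10: AdAAAAddAAAAAAdA
step 11: dAAAAddAAAAAAdAA
step 12: AAAAddAAAAAAdAAd
step 13: AAAddAAAAAAdAAdA
step 14: AAddAAAAAAdAAdAA
step 15: AddAAAAAAdAAdAAA
step 16: ddAAAAAAdAAdAAAA
step 17: dAAAAAAdAAdAAAAd

12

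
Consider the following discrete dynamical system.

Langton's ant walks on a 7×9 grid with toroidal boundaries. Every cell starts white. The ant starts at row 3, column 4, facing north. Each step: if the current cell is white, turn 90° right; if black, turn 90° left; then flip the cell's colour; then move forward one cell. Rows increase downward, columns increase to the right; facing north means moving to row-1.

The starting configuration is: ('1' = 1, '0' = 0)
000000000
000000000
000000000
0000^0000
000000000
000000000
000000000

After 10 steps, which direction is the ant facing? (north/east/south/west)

south

step 0: 000000000
000000000
000000000
0000^0000
000000000
000000000
000000000
step 1: 000000000
000000000
000000000
00001>000
000000000
000000000
000000000
step 2: 000000000
000000000
000000000
000011000
00000v000
000000000
000000000
step 3: 000000000
000000000
000000000
000011000
0000<1000
000000000
000000000
step 4: 000000000
000000000
000000000
0000^1000
000011000
000000000
000000000
step 5: 000000000
000000000
000000000
000<01000
000011000
000000000
000000000
step 6: 000000000
000000000
000^00000
000101000
000011000
000000000
000000000
step 7: 000000000
000000000
0001>0000
000101000
000011000
000000000
000000000
step 8: 000000000
000000000
000110000
0001v1000
000011000
000000000
000000000
step 9: 000000000
000000000
000110000
000<11000
000011000
000000000
000000000
step 10: 000000000
000000000
000110000
000011000
000v11000
000000000
000000000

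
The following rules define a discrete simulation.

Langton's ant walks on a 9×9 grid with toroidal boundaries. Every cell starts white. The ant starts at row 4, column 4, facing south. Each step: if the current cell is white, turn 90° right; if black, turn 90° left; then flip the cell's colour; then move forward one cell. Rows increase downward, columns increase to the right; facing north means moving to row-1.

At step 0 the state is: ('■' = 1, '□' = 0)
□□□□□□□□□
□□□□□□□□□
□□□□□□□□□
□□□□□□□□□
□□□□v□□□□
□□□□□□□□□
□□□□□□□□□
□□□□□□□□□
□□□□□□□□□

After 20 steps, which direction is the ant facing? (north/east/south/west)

north

k=0  □□□□□□□□□
□□□□□□□□□
□□□□□□□□□
□□□□□□□□□
□□□□v□□□□
□□□□□□□□□
□□□□□□□□□
□□□□□□□□□
□□□□□□□□□
k=1  □□□□□□□□□
□□□□□□□□□
□□□□□□□□□
□□□□□□□□□
□□□<■□□□□
□□□□□□□□□
□□□□□□□□□
□□□□□□□□□
□□□□□□□□□
k=2  □□□□□□□□□
□□□□□□□□□
□□□□□□□□□
□□□^□□□□□
□□□■■□□□□
□□□□□□□□□
□□□□□□□□□
□□□□□□□□□
□□□□□□□□□
k=3  □□□□□□□□□
□□□□□□□□□
□□□□□□□□□
□□□■>□□□□
□□□■■□□□□
□□□□□□□□□
□□□□□□□□□
□□□□□□□□□
□□□□□□□□□
k=4  □□□□□□□□□
□□□□□□□□□
□□□□□□□□□
□□□■■□□□□
□□□■v□□□□
□□□□□□□□□
□□□□□□□□□
□□□□□□□□□
□□□□□□□□□
k=5  □□□□□□□□□
□□□□□□□□□
□□□□□□□□□
□□□■■□□□□
□□□■□>□□□
□□□□□□□□□
□□□□□□□□□
□□□□□□□□□
□□□□□□□□□
k=6  □□□□□□□□□
□□□□□□□□□
□□□□□□□□□
□□□■■□□□□
□□□■□■□□□
□□□□□v□□□
□□□□□□□□□
□□□□□□□□□
□□□□□□□□□
k=7  □□□□□□□□□
□□□□□□□□□
□□□□□□□□□
□□□■■□□□□
□□□■□■□□□
□□□□<■□□□
□□□□□□□□□
□□□□□□□□□
□□□□□□□□□
k=8  □□□□□□□□□
□□□□□□□□□
□□□□□□□□□
□□□■■□□□□
□□□■^■□□□
□□□□■■□□□
□□□□□□□□□
□□□□□□□□□
□□□□□□□□□
k=9  □□□□□□□□□
□□□□□□□□□
□□□□□□□□□
□□□■■□□□□
□□□■■>□□□
□□□□■■□□□
□□□□□□□□□
□□□□□□□□□
□□□□□□□□□
k=10  □□□□□□□□□
□□□□□□□□□
□□□□□□□□□
□□□■■^□□□
□□□■■□□□□
□□□□■■□□□
□□□□□□□□□
□□□□□□□□□
□□□□□□□□□
k=11  □□□□□□□□□
□□□□□□□□□
□□□□□□□□□
□□□■■■>□□
□□□■■□□□□
□□□□■■□□□
□□□□□□□□□
□□□□□□□□□
□□□□□□□□□
k=12  □□□□□□□□□
□□□□□□□□□
□□□□□□□□□
□□□■■■■□□
□□□■■□v□□
□□□□■■□□□
□□□□□□□□□
□□□□□□□□□
□□□□□□□□□
k=13  □□□□□□□□□
□□□□□□□□□
□□□□□□□□□
□□□■■■■□□
□□□■■<■□□
□□□□■■□□□
□□□□□□□□□
□□□□□□□□□
□□□□□□□□□
k=14  □□□□□□□□□
□□□□□□□□□
□□□□□□□□□
□□□■■^■□□
□□□■■■■□□
□□□□■■□□□
□□□□□□□□□
□□□□□□□□□
□□□□□□□□□
k=15  □□□□□□□□□
□□□□□□□□□
□□□□□□□□□
□□□■<□■□□
□□□■■■■□□
□□□□■■□□□
□□□□□□□□□
□□□□□□□□□
□□□□□□□□□
k=16  □□□□□□□□□
□□□□□□□□□
□□□□□□□□□
□□□■□□■□□
□□□■v■■□□
□□□□■■□□□
□□□□□□□□□
□□□□□□□□□
□□□□□□□□□
k=17  □□□□□□□□□
□□□□□□□□□
□□□□□□□□□
□□□■□□■□□
□□□■□>■□□
□□□□■■□□□
□□□□□□□□□
□□□□□□□□□
□□□□□□□□□
k=18  □□□□□□□□□
□□□□□□□□□
□□□□□□□□□
□□□■□^■□□
□□□■□□■□□
□□□□■■□□□
□□□□□□□□□
□□□□□□□□□
□□□□□□□□□
k=19  □□□□□□□□□
□□□□□□□□□
□□□□□□□□□
□□□■□■>□□
□□□■□□■□□
□□□□■■□□□
□□□□□□□□□
□□□□□□□□□
□□□□□□□□□
k=20  □□□□□□□□□
□□□□□□□□□
□□□□□□^□□
□□□■□■□□□
□□□■□□■□□
□□□□■■□□□
□□□□□□□□□
□□□□□□□□□
□□□□□□□□□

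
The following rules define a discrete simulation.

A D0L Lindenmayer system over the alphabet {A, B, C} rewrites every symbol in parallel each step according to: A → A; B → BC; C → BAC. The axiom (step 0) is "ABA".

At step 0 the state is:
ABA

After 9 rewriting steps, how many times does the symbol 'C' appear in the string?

[0] ABA
[1] ABCA
[2] ABCBACA
[3] ABCBACBCABACA
[4] ABCBACBCABACBCBACABCABACA
[5] ABCBACBCABACBCBACABCABACBCBACBCABACABCBACABCABACA
[6] ABCBACBCABACBCBACABCABACBCBACBCABACABCBACABCABACBCBACBCABACBCBACABCABACABCBACBCABACABCBACABCABACA
[7] ABCBACBCABACBCBACABCABACBCBACBCABACABCBACABCABACBCBACBCABA…CABCABACABCBACBCABACBCBACABCABACABCBACBCABACABCBACABCABACA  (len 193)
[8] ABCBACBCABACBCBACABCABACBCBACBCABACABCBACABCABACBCBACBCABA…CABCABACABCBACBCABACBCBACABCABACABCBACBCABACABCBACABCABACA  (len 385)
[9] ABCBACBCABACBCBACABCABACBCBACBCABACABCBACABCABACBCBACBCABA…CABCABACABCBACBCABACBCBACABCABACABCBACBCABACABCBACABCABACA  (len 769)

256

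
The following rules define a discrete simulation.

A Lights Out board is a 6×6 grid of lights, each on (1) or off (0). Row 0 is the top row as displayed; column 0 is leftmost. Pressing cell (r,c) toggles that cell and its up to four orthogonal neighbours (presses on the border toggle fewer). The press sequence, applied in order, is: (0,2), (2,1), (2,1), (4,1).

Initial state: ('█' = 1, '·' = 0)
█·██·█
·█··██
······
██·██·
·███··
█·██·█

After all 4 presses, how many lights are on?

17

gen 0: █·██·█
·█··██
······
██·██·
·███··
█·██·█
gen 1: ██···█
·██·██
······
██·██·
·███··
█·██·█
gen 2: ██···█
··█·██
███···
█··██·
·███··
█·██·█
gen 3: ██···█
·██·██
······
██·██·
·███··
█·██·█
gen 4: ██···█
·██·██
······
█··██·
█··█··
████·█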